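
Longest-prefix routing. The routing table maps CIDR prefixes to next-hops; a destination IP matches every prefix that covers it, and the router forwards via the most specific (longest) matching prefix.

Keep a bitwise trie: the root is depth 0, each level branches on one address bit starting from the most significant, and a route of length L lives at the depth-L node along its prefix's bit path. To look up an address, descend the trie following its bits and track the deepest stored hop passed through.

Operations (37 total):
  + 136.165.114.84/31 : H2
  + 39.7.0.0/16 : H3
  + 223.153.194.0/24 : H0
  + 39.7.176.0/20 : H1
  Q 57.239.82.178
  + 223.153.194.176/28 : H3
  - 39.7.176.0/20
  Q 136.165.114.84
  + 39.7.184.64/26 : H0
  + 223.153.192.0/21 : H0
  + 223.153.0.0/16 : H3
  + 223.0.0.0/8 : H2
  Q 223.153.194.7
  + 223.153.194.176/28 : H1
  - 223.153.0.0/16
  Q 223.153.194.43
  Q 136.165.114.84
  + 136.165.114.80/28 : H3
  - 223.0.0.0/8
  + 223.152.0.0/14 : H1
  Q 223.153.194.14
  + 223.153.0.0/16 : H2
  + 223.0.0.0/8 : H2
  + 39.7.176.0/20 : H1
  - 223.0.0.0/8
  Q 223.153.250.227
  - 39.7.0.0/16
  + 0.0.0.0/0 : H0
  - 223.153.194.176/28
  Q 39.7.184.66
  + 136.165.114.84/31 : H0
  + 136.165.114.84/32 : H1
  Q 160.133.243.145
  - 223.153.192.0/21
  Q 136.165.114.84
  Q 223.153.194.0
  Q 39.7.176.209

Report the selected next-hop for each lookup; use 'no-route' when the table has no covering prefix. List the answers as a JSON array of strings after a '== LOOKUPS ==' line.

Process each operation:
  add 136.165.114.84/31 -> H2 at depth 31
  add 39.7.0.0/16 -> H3 at depth 16
  add 223.153.194.0/24 -> H0 at depth 24
  add 39.7.176.0/20 -> H1 at depth 20
  Q 57.239.82.178: descend 001 ; hops seen [∅] ; pick no-route
  add 223.153.194.176/28 -> H3 at depth 28
  - 39.7.176.0/20 clear@20
  Q 136.165.114.84: descend 1000100010100101011100100101010 ; hops seen [H2] ; pick H2
  add 39.7.184.64/26 -> H0 at depth 26
  add 223.153.192.0/21 -> H0 at depth 21
  add 223.153.0.0/16 -> H3 at depth 16
  add 223.0.0.0/8 -> H2 at depth 8
  Q 223.153.194.7: descend 110111111001100111000010 ; hops seen [H2,H3,H0,H0] ; pick H0
  add 223.153.194.176/28 -> H1 at depth 28
  - 223.153.0.0/16 clear@16
  Q 223.153.194.43: descend 110111111001100111000010 ; hops seen [H2,H0,H0] ; pick H0
  Q 136.165.114.84: descend 1000100010100101011100100101010 ; hops seen [H2] ; pick H2
  add 136.165.114.80/28 -> H3 at depth 28
  - 223.0.0.0/8 clear@8
  add 223.152.0.0/14 -> H1 at depth 14
  Q 223.153.194.14: descend 110111111001100111000010 ; hops seen [H1,H0,H0] ; pick H0
  add 223.153.0.0/16 -> H2 at depth 16
  add 223.0.0.0/8 -> H2 at depth 8
  add 39.7.176.0/20 -> H1 at depth 20
  - 223.0.0.0/8 clear@8
  Q 223.153.250.227: descend 110111111001100111 ; hops seen [H1,H2] ; pick H2
  - 39.7.0.0/16 clear@16
  add 0.0.0.0/0 -> H0 at depth 0
  - 223.153.194.176/28 clear@28
  Q 39.7.184.66: descend 00100111000001111011100001 ; hops seen [H0,H1,H0] ; pick H0
  add 136.165.114.84/31 -> H0 at depth 31
  add 136.165.114.84/32 -> H1 at depth 32
  Q 160.133.243.145: descend 10 ; hops seen [H0] ; pick H0
  - 223.153.192.0/21 clear@21
  Q 136.165.114.84: descend 10001000101001010111001001010100 ; hops seen [H0,H3,H0,H1] ; pick H1
  Q 223.153.194.0: descend 110111111001100111000010 ; hops seen [H0,H1,H2,H0] ; pick H0
  Q 39.7.176.209: descend 00100111000001111011 ; hops seen [H0,H1] ; pick H1

== LOOKUPS ==
["no-route","H2","H0","H0","H2","H0","H2","H0","H0","H1","H0","H1"]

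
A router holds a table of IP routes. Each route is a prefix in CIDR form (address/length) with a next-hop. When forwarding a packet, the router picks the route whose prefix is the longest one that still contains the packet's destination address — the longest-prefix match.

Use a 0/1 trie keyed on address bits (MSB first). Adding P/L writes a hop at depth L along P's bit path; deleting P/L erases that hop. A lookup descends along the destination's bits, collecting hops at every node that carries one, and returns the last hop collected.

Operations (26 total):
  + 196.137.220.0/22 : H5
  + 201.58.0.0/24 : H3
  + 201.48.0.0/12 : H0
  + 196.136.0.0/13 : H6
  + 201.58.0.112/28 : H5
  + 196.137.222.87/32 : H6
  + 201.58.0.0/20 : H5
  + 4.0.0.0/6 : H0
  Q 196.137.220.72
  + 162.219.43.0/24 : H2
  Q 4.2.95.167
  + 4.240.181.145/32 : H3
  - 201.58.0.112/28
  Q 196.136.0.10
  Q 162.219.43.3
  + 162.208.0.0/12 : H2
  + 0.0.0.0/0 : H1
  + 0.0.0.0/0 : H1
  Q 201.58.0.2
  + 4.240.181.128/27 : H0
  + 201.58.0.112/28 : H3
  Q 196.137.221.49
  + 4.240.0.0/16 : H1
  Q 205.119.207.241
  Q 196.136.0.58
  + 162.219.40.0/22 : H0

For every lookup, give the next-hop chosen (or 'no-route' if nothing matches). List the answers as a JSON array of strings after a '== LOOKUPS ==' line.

Trace:
  + 196.137.220.0/22 (H5) depth=22
  + 201.58.0.0/24 (H3) depth=24
  + 201.48.0.0/12 (H0) depth=12
  + 196.136.0.0/13 (H6) depth=13
  + 201.58.0.112/28 (H5) depth=28
  + 196.137.222.87/32 (H6) depth=32
  + 201.58.0.0/20 (H5) depth=20
  + 4.0.0.0/6 (H0) depth=6
  Q 196.137.220.72: descend 1100010010001001110111 ; hops seen [H6,H5] ; pick H5
  + 162.219.43.0/24 (H2) depth=24
  Q 4.2.95.167: descend 000001 ; hops seen [H0] ; pick H0
  + 4.240.181.145/32 (H3) depth=32
  - 201.58.0.112/28 clear@28
  Q 196.136.0.10: descend 110001001000100 ; hops seen [H6] ; pick H6
  Q 162.219.43.3: descend 101000101101101100101011 ; hops seen [H2] ; pick H2
  + 162.208.0.0/12 (H2) depth=12
  + 0.0.0.0/0 (H1) depth=0
  + 0.0.0.0/0 (H1) depth=0
  Q 201.58.0.2: descend 1100100100111010000000000 ; hops seen [H1,H0,H5,H3] ; pick H3
  + 4.240.181.128/27 (H0) depth=27
  + 201.58.0.112/28 (H3) depth=28
  Q 196.137.221.49: descend 1100010010001001110111 ; hops seen [H1,H6,H5] ; pick H5
  + 4.240.0.0/16 (H1) depth=16
  Q 205.119.207.241: descend 11001 ; hops seen [H1] ; pick H1
  Q 196.136.0.58: descend 110001001000100 ; hops seen [H1,H6] ; pick H6
  + 162.219.40.0/22 (H0) depth=22

== LOOKUPS ==
["H5","H0","H6","H2","H3","H5","H1","H6"]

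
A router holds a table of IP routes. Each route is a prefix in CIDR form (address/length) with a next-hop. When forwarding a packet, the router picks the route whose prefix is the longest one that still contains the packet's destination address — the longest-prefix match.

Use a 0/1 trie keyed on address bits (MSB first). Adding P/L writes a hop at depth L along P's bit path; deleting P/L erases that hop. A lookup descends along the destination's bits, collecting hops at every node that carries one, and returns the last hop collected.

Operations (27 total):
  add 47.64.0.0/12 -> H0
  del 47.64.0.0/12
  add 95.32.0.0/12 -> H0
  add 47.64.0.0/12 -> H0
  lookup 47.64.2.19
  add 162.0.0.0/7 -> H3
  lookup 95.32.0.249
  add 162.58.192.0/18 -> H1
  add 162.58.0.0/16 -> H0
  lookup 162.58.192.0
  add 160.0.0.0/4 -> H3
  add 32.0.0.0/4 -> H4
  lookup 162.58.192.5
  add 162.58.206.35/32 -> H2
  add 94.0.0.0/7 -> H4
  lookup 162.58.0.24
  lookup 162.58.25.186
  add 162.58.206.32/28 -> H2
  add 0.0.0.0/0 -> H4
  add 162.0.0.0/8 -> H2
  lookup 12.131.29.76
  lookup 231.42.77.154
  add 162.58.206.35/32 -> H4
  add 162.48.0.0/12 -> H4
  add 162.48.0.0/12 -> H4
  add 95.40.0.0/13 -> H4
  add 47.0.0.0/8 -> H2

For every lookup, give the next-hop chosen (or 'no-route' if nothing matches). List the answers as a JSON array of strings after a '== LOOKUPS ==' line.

Process each operation:
  add 47.64.0.0/12 -> H0 at depth 12
  - 47.64.0.0/12 clear@12
  add 95.32.0.0/12 -> H0 at depth 12
  add 47.64.0.0/12 -> H0 at depth 12
  Q 47.64.2.19: descend 001011110100 ; hops seen [H0] ; pick H0
  add 162.0.0.0/7 -> H3 at depth 7
  Q 95.32.0.249: descend 010111110010 ; hops seen [H0] ; pick H0
  add 162.58.192.0/18 -> H1 at depth 18
  add 162.58.0.0/16 -> H0 at depth 16
  Q 162.58.192.0: descend 101000100011101011 ; hops seen [H3,H0,H1] ; pick H1
  add 160.0.0.0/4 -> H3 at depth 4
  add 32.0.0.0/4 -> H4 at depth 4
  Q 162.58.192.5: descend 101000100011101011 ; hops seen [H3,H3,H0,H1] ; pick H1
  add 162.58.206.35/32 -> H2 at depth 32
  add 94.0.0.0/7 -> H4 at depth 7
  Q 162.58.0.24: descend 1010001000111010 ; hops seen [H3,H3,H0] ; pick H0
  Q 162.58.25.186: descend 1010001000111010 ; hops seen [H3,H3,H0] ; pick H0
  add 162.58.206.32/28 -> H2 at depth 28
  add 0.0.0.0/0 -> H4 at depth 0
  add 162.0.0.0/8 -> H2 at depth 8
  Q 12.131.29.76: descend 00 ; hops seen [H4] ; pick H4
  Q 231.42.77.154: descend 1 ; hops seen [H4] ; pick H4
  add 162.58.206.35/32 -> H4 at depth 32
  add 162.48.0.0/12 -> H4 at depth 12
  add 162.48.0.0/12 -> H4 at depth 12
  add 95.40.0.0/13 -> H4 at depth 13
  add 47.0.0.0/8 -> H2 at depth 8

== LOOKUPS ==
["H0","H0","H1","H1","H0","H0","H4","H4"]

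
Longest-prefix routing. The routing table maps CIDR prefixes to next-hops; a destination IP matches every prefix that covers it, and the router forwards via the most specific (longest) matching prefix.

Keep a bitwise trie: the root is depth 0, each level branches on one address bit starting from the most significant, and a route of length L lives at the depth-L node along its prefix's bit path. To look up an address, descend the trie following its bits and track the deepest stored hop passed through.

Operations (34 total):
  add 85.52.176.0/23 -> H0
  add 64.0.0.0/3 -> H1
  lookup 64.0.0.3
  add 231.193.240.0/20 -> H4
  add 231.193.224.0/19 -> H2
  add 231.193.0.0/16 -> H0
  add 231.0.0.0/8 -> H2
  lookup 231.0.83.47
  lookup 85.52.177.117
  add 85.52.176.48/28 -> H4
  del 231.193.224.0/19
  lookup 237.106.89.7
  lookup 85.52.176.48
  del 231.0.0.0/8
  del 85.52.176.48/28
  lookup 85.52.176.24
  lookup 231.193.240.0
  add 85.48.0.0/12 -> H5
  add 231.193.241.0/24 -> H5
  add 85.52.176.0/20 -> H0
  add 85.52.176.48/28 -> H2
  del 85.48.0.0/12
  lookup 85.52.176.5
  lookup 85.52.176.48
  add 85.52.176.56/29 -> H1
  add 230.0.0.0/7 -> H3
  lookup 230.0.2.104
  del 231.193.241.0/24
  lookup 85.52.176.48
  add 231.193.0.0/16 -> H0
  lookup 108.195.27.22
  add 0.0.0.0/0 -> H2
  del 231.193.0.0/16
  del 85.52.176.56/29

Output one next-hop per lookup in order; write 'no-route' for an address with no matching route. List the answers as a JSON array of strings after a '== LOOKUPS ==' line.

Apply in order:
  + 85.52.176.0/23 (H0) depth=23
  + 64.0.0.0/3 (H1) depth=3
  ? 64.0.0.3  path d0:-→d1:-→d2:-→d3:H1  best=H1
  + 231.193.240.0/20 (H4) depth=20
  + 231.193.224.0/19 (H2) depth=19
  + 231.193.0.0/16 (H0) depth=16
  + 231.0.0.0/8 (H2) depth=8
  ? 231.0.83.47  path d0:-→d1:-→d2:-→d3:-→d4:-→d5:-→d6:-→d7:-→d8:H2  best=H2
  ? 85.52.177.117  path d0:-→d1:-→d2:-→d3:H1→d4:-→d5:-→d6:-→d7:-→d8:-→d9:-→d10:-→d11:-→d12:-→d13:-→d14:-→d15:-→d16:-→d17:-→d18:-→d19:-→d20:-→d21:-→d22:-→d23:H0  best=H0
  + 85.52.176.48/28 (H4) depth=28
  - 231.193.224.0/19 clear@19
  ? 237.106.89.7  path d0:-→d1:-→d2:-→d3:-→d4:-  best=no-route
  ? 85.52.176.48  path d0:-→d1:-→d2:-→d3:H1→d4:-→d5:-→d6:-→d7:-→d8:-→d9:-→d10:-→d11:-→d12:-→d13:-→d14:-→d15:-→d16:-→d17:-→d18:-→d19:-→d20:-→d21:-→d22:-→d23:H0→d24:-→d25:-→d26:-→d27:-→d28:H4  best=H4
  - 231.0.0.0/8 clear@8
  - 85.52.176.48/28 clear@28
  ? 85.52.176.24  path d0:-→d1:-→d2:-→d3:H1→d4:-→d5:-→d6:-→d7:-→d8:-→d9:-→d10:-→d11:-→d12:-→d13:-→d14:-→d15:-→d16:-→d17:-→d18:-→d19:-→d20:-→d21:-→d22:-→d23:H0→d24:-→d25:-→d26:-  best=H0
  ? 231.193.240.0  path d0:-→d1:-→d2:-→d3:-→d4:-→d5:-→d6:-→d7:-→d8:-→d9:-→d10:-→d11:-→d12:-→d13:-→d14:-→d15:-→d16:H0→d17:-→d18:-→d19:-→d20:H4  best=H4
  + 85.48.0.0/12 (H5) depth=12
  + 231.193.241.0/24 (H5) depth=24
  + 85.52.176.0/20 (H0) depth=20
  + 85.52.176.48/28 (H2) depth=28
  - 85.48.0.0/12 clear@12
  ? 85.52.176.5  path d0:-→d1:-→d2:-→d3:H1→d4:-→d5:-→d6:-→d7:-→d8:-→d9:-→d10:-→d11:-→d12:-→d13:-→d14:-→d15:-→d16:-→d17:-→d18:-→d19:-→d20:H0→d21:-→d22:-→d23:H0→d24:-→d25:-→d26:-  best=H0
  ? 85.52.176.48  path d0:-→d1:-→d2:-→d3:H1→d4:-→d5:-→d6:-→d7:-→d8:-→d9:-→d10:-→d11:-→d12:-→d13:-→d14:-→d15:-→d16:-→d17:-→d18:-→d19:-→d20:H0→d21:-→d22:-→d23:H0→d24:-→d25:-→d26:-→d27:-→d28:H2  best=H2
  + 85.52.176.56/29 (H1) depth=29
  + 230.0.0.0/7 (H3) depth=7
  ? 230.0.2.104  path d0:-→d1:-→d2:-→d3:-→d4:-→d5:-→d6:-→d7:H3  best=H3
  - 231.193.241.0/24 clear@24
  ? 85.52.176.48  path d0:-→d1:-→d2:-→d3:H1→d4:-→d5:-→d6:-→d7:-→d8:-→d9:-→d10:-→d11:-→d12:-→d13:-→d14:-→d15:-→d16:-→d17:-→d18:-→d19:-→d20:H0→d21:-→d22:-→d23:H0→d24:-→d25:-→d26:-→d27:-→d28:H2  best=H2
  + 231.193.0.0/16 (H0) depth=16
  ? 108.195.27.22  path d0:-→d1:-→d2:-  best=no-route
  + 0.0.0.0/0 (H2) depth=0
  - 231.193.0.0/16 clear@16
  - 85.52.176.56/29 clear@29

== LOOKUPS ==
["H1","H2","H0","no-route","H4","H0","H4","H0","H2","H3","H2","no-route"]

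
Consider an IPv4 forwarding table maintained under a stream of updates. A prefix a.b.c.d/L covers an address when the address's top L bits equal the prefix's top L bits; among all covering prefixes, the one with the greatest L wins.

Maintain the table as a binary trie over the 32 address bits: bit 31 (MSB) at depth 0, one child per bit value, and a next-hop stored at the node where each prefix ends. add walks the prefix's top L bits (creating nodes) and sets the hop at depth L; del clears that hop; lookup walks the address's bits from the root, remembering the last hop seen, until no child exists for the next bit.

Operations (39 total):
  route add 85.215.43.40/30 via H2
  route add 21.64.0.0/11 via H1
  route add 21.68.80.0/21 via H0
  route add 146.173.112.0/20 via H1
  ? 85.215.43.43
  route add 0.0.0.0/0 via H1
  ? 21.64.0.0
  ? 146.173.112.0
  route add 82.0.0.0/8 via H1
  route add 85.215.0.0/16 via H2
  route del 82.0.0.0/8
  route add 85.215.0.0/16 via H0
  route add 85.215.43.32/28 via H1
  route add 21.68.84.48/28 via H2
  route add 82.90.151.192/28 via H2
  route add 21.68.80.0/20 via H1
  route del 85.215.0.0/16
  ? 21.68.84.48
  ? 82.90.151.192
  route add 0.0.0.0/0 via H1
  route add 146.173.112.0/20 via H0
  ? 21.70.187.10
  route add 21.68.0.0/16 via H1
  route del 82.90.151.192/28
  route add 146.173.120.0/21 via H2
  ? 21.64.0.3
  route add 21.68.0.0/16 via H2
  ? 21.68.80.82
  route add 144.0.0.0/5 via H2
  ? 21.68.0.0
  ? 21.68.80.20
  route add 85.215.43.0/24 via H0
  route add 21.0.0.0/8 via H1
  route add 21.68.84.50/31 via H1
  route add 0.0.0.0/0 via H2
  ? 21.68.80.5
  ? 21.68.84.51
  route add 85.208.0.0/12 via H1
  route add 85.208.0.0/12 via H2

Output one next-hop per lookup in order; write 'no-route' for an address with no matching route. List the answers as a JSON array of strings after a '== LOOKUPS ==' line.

Process each operation:
  add 85.215.43.40/30 -> H2 at depth 30
  add 21.64.0.0/11 -> H1 at depth 11
  add 21.68.80.0/21 -> H0 at depth 21
  add 146.173.112.0/20 -> H1 at depth 20
  lookup 85.215.43.43: bits 010101011101011100101011001010 walk d0:-→d1:-→d2:-→d3:-→d4:-→d5:-→d6:-→d7:-→d8:-→d9:-→d10:-→d11:-→d12:-→d13:-→d14:-→d15:-→d16:-→d17:-→d18:-→d19:-→d20:-→d21:-→d22:-→d23:-→d24:-→d25:-→d26:-→d27:-→d28:-→d29:-→d30:H2 -> H2
  add 0.0.0.0/0 -> H1 at depth 0
  lookup 21.64.0.0: bits 0001010101000 walk d0:H1→d1:-→d2:-→d3:-→d4:-→d5:-→d6:-→d7:-→d8:-→d9:-→d10:-→d11:H1→d12:-→d13:- -> H1
  lookup 146.173.112.0: bits 10010010101011010111 walk d0:H1→d1:-→d2:-→d3:-→d4:-→d5:-→d6:-→d7:-→d8:-→d9:-→d10:-→d11:-→d12:-→d13:-→d14:-→d15:-→d16:-→d17:-→d18:-→d19:-→d20:H1 -> H1
  add 82.0.0.0/8 -> H1 at depth 8
  add 85.215.0.0/16 -> H2 at depth 16
  - 82.0.0.0/8 clear@8
  add 85.215.0.0/16 -> H0 at depth 16
  add 85.215.43.32/28 -> H1 at depth 28
  add 21.68.84.48/28 -> H2 at depth 28
  add 82.90.151.192/28 -> H2 at depth 28
  add 21.68.80.0/20 -> H1 at depth 20
  - 85.215.0.0/16 clear@16
  lookup 21.68.84.48: bits 0001010101000100010101000011 walk d0:H1→d1:-→d2:-→d3:-→d4:-→d5:-→d6:-→d7:-→d8:-→d9:-→d10:-→d11:H1→d12:-→d13:-→d14:-→d15:-→d16:-→d17:-→d18:-→d19:-→d20:H1→d21:H0→d22:-→d23:-→d24:-→d25:-→d26:-→d27:-→d28:H2 -> H2
  lookup 82.90.151.192: bits 0101001001011010100101111100 walk d0:H1→d1:-→d2:-→d3:-→d4:-→d5:-→d6:-→d7:-→d8:-→d9:-→d10:-→d11:-→d12:-→d13:-→d14:-→d15:-→d16:-→d17:-→d18:-→d19:-→d20:-→d21:-→d22:-→d23:-→d24:-→d25:-→d26:-→d27:-→d28:H2 -> H2
  add 0.0.0.0/0 -> H1 at depth 0
  add 146.173.112.0/20 -> H0 at depth 20
  lookup 21.70.187.10: bits 00010101010001 walk d0:H1→d1:-→d2:-→d3:-→d4:-→d5:-→d6:-→d7:-→d8:-→d9:-→d10:-→d11:H1→d12:-→d13:-→d14:- -> H1
  add 21.68.0.0/16 -> H1 at depth 16
  - 82.90.151.192/28 clear@28
  add 146.173.120.0/21 -> H2 at depth 21
  lookup 21.64.0.3: bits 0001010101000 walk d0:H1→d1:-→d2:-→d3:-→d4:-→d5:-→d6:-→d7:-→d8:-→d9:-→d10:-→d11:H1→d12:-→d13:- -> H1
  add 21.68.0.0/16 -> H2 at depth 16
  lookup 21.68.80.82: bits 000101010100010001010 walk d0:H1→d1:-→d2:-→d3:-→d4:-→d5:-→d6:-→d7:-→d8:-→d9:-→d10:-→d11:H1→d12:-→d13:-→d14:-→d15:-→d16:H2→d17:-→d18:-→d19:-→d20:H1→d21:H0 -> H0
  add 144.0.0.0/5 -> H2 at depth 5
  lookup 21.68.0.0: bits 00010101010001000 walk d0:H1→d1:-→d2:-→d3:-→d4:-→d5:-→d6:-→d7:-→d8:-→d9:-→d10:-→d11:H1→d12:-→d13:-→d14:-→d15:-→d16:H2→d17:- -> H2
  lookup 21.68.80.20: bits 000101010100010001010 walk d0:H1→d1:-→d2:-→d3:-→d4:-→d5:-→d6:-→d7:-→d8:-→d9:-→d10:-→d11:H1→d12:-→d13:-→d14:-→d15:-→d16:H2→d17:-→d18:-→d19:-→d20:H1→d21:H0 -> H0
  add 85.215.43.0/24 -> H0 at depth 24
  add 21.0.0.0/8 -> H1 at depth 8
  add 21.68.84.50/31 -> H1 at depth 31
  add 0.0.0.0/0 -> H2 at depth 0
  lookup 21.68.80.5: bits 000101010100010001010 walk d0:H2→d1:-→d2:-→d3:-→d4:-→d5:-→d6:-→d7:-→d8:H1→d9:-→d10:-→d11:H1→d12:-→d13:-→d14:-→d15:-→d16:H2→d17:-→d18:-→d19:-→d20:H1→d21:H0 -> H0
  lookup 21.68.84.51: bits 0001010101000100010101000011001 walk d0:H2→d1:-→d2:-→d3:-→d4:-→d5:-→d6:-→d7:-→d8:H1→d9:-→d10:-→d11:H1→d12:-→d13:-→d14:-→d15:-→d16:H2→d17:-→d18:-→d19:-→d20:H1→d21:H0→d22:-→d23:-→d24:-→d25:-→d26:-→d27:-→d28:H2→d29:-→d30:-→d31:H1 -> H1
  add 85.208.0.0/12 -> H1 at depth 12
  add 85.208.0.0/12 -> H2 at depth 12

== LOOKUPS ==
["H2","H1","H1","H2","H2","H1","H1","H0","H2","H0","H0","H1"]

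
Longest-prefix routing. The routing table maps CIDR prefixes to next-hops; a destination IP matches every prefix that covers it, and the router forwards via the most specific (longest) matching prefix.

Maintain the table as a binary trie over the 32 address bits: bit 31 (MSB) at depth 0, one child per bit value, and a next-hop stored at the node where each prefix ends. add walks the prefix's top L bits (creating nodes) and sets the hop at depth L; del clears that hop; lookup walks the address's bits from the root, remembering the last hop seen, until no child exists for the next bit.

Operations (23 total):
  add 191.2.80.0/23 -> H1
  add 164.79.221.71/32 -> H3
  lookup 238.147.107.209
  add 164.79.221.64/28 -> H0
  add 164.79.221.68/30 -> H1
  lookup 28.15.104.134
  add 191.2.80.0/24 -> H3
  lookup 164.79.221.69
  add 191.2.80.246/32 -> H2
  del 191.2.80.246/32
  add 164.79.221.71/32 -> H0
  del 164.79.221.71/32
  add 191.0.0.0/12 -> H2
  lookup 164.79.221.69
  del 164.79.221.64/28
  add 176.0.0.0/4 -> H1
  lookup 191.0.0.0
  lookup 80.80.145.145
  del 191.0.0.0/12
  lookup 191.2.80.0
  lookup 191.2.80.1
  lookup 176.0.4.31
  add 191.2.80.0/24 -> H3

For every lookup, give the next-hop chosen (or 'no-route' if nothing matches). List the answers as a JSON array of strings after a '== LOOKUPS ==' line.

Process each operation:
  + 191.2.80.0/23 (H1) depth=23
  + 164.79.221.71/32 (H3) depth=32
  ? 238.147.107.209  path d0:-→d1:-  best=no-route
  + 164.79.221.64/28 (H0) depth=28
  + 164.79.221.68/30 (H1) depth=30
  ? 28.15.104.134  path d0:-  best=no-route
  + 191.2.80.0/24 (H3) depth=24
  ? 164.79.221.69  path d0:-→d1:-→d2:-→d3:-→d4:-→d5:-→d6:-→d7:-→d8:-→d9:-→d10:-→d11:-→d12:-→d13:-→d14:-→d15:-→d16:-→d17:-→d18:-→d19:-→d20:-→d21:-→d22:-→d23:-→d24:-→d25:-→d26:-→d27:-→d28:H0→d29:-→d30:H1  best=H1
  + 191.2.80.246/32 (H2) depth=32
  - 191.2.80.246/32 clear@32
  + 164.79.221.71/32 (H0) depth=32
  - 164.79.221.71/32 clear@32
  + 191.0.0.0/12 (H2) depth=12
  ? 164.79.221.69  path d0:-→d1:-→d2:-→d3:-→d4:-→d5:-→d6:-→d7:-→d8:-→d9:-→d10:-→d11:-→d12:-→d13:-→d14:-→d15:-→d16:-→d17:-→d18:-→d19:-→d20:-→d21:-→d22:-→d23:-→d24:-→d25:-→d26:-→d27:-→d28:H0→d29:-→d30:H1  best=H1
  - 164.79.221.64/28 clear@28
  + 176.0.0.0/4 (H1) depth=4
  ? 191.0.0.0  path d0:-→d1:-→d2:-→d3:-→d4:H1→d5:-→d6:-→d7:-→d8:-→d9:-→d10:-→d11:-→d12:H2→d13:-→d14:-  best=H2
  ? 80.80.145.145  path d0:-  best=no-route
  - 191.0.0.0/12 clear@12
  ? 191.2.80.0  path d0:-→d1:-→d2:-→d3:-→d4:H1→d5:-→d6:-→d7:-→d8:-→d9:-→d10:-→d11:-→d12:-→d13:-→d14:-→d15:-→d16:-→d17:-→d18:-→d19:-→d20:-→d21:-→d22:-→d23:H1→d24:H3  best=H3
  ? 191.2.80.1  path d0:-→d1:-→d2:-→d3:-→d4:H1→d5:-→d6:-→d7:-→d8:-→d9:-→d10:-→d11:-→d12:-→d13:-→d14:-→d15:-→d16:-→d17:-→d18:-→d19:-→d20:-→d21:-→d22:-→d23:H1→d24:H3  best=H3
  ? 176.0.4.31  path d0:-→d1:-→d2:-→d3:-→d4:H1  best=H1
  + 191.2.80.0/24 (H3) depth=24

== LOOKUPS ==
["no-route","no-route","H1","H1","H2","no-route","H3","H3","H1"]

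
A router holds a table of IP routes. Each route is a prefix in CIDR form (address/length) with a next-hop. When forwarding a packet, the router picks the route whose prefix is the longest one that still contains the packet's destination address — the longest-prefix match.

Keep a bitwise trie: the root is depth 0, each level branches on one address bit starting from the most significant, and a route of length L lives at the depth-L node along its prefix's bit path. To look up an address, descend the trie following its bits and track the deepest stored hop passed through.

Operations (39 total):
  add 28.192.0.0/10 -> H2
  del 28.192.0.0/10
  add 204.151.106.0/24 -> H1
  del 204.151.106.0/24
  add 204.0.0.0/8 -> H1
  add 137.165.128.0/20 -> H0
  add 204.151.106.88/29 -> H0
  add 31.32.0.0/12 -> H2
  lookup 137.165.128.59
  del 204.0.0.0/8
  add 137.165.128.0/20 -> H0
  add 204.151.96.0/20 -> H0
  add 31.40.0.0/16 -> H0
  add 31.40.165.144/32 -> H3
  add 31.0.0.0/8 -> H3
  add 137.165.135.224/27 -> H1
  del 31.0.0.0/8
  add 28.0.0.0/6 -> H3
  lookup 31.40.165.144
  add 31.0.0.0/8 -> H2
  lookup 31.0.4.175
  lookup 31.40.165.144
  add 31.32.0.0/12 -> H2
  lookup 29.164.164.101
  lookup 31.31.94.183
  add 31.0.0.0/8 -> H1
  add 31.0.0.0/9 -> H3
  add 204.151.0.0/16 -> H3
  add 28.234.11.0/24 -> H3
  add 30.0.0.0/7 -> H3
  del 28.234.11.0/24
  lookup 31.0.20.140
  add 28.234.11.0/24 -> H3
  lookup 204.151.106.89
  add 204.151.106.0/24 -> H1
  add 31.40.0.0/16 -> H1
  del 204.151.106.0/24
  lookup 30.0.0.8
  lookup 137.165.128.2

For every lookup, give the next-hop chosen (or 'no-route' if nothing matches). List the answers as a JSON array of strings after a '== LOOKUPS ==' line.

Apply in order:
  + 28.192.0.0/10 (H2) depth=10
  del 28.192.0.0/10 (clear depth 10)
  + 204.151.106.0/24 (H1) depth=24
  del 204.151.106.0/24 (clear depth 24)
  + 204.0.0.0/8 (H1) depth=8
  + 137.165.128.0/20 (H0) depth=20
  + 204.151.106.88/29 (H0) depth=29
  + 31.32.0.0/12 (H2) depth=12
  ? 137.165.128.59  path d0:-→d1:-→d2:-→d3:-→d4:-→d5:-→d6:-→d7:-→d8:-→d9:-→d10:-→d11:-→d12:-→d13:-→d14:-→d15:-→d16:-→d17:-→d18:-→d19:-→d20:H0  best=H0
  del 204.0.0.0/8 (clear depth 8)
  + 137.165.128.0/20 (H0) depth=20
  + 204.151.96.0/20 (H0) depth=20
  + 31.40.0.0/16 (H0) depth=16
  + 31.40.165.144/32 (H3) depth=32
  + 31.0.0.0/8 (H3) depth=8
  + 137.165.135.224/27 (H1) depth=27
  del 31.0.0.0/8 (clear depth 8)
  + 28.0.0.0/6 (H3) depth=6
  ? 31.40.165.144  path d0:-→d1:-→d2:-→d3:-→d4:-→d5:-→d6:H3→d7:-→d8:-→d9:-→d10:-→d11:-→d12:H2→d13:-→d14:-→d15:-→d16:H0→d17:-→d18:-→d19:-→d20:-→d21:-→d22:-→d23:-→d24:-→d25:-→d26:-→d27:-→d28:-→d29:-→d30:-→d31:-→d32:H3  best=H3
  + 31.0.0.0/8 (H2) depth=8
  ? 31.0.4.175  path d0:-→d1:-→d2:-→d3:-→d4:-→d5:-→d6:H3→d7:-→d8:H2→d9:-→d10:-  best=H2
  ? 31.40.165.144  path d0:-→d1:-→d2:-→d3:-→d4:-→d5:-→d6:H3→d7:-→d8:H2→d9:-→d10:-→d11:-→d12:H2→d13:-→d14:-→d15:-→d16:H0→d17:-→d18:-→d19:-→d20:-→d21:-→d22:-→d23:-→d24:-→d25:-→d26:-→d27:-→d28:-→d29:-→d30:-→d31:-→d32:H3  best=H3
  + 31.32.0.0/12 (H2) depth=12
  ? 29.164.164.101  path d0:-→d1:-→d2:-→d3:-→d4:-→d5:-→d6:H3→d7:-  best=H3
  ? 31.31.94.183  path d0:-→d1:-→d2:-→d3:-→d4:-→d5:-→d6:H3→d7:-→d8:H2→d9:-→d10:-  best=H2
  + 31.0.0.0/8 (H1) depth=8
  + 31.0.0.0/9 (H3) depth=9
  + 204.151.0.0/16 (H3) depth=16
  + 28.234.11.0/24 (H3) depth=24
  + 30.0.0.0/7 (H3) depth=7
  del 28.234.11.0/24 (clear depth 24)
  ? 31.0.20.140  path d0:-→d1:-→d2:-→d3:-→d4:-→d5:-→d6:H3→d7:H3→d8:H1→d9:H3→d10:-  best=H3
  + 28.234.11.0/24 (H3) depth=24
  ? 204.151.106.89  path d0:-→d1:-→d2:-→d3:-→d4:-→d5:-→d6:-→d7:-→d8:-→d9:-→d10:-→d11:-→d12:-→d13:-→d14:-→d15:-→d16:H3→d17:-→d18:-→d19:-→d20:H0→d21:-→d22:-→d23:-→d24:-→d25:-→d26:-→d27:-→d28:-→d29:H0  best=H0
  + 204.151.106.0/24 (H1) depth=24
  + 31.40.0.0/16 (H1) depth=16
  del 204.151.106.0/24 (clear depth 24)
  ? 30.0.0.8  path d0:-→d1:-→d2:-→d3:-→d4:-→d5:-→d6:H3→d7:H3  best=H3
  ? 137.165.128.2  path d0:-→d1:-→d2:-→d3:-→d4:-→d5:-→d6:-→d7:-→d8:-→d9:-→d10:-→d11:-→d12:-→d13:-→d14:-→d15:-→d16:-→d17:-→d18:-→d19:-→d20:H0→d21:-  best=H0

== LOOKUPS ==
["H0","H3","H2","H3","H3","H2","H3","H0","H3","H0"]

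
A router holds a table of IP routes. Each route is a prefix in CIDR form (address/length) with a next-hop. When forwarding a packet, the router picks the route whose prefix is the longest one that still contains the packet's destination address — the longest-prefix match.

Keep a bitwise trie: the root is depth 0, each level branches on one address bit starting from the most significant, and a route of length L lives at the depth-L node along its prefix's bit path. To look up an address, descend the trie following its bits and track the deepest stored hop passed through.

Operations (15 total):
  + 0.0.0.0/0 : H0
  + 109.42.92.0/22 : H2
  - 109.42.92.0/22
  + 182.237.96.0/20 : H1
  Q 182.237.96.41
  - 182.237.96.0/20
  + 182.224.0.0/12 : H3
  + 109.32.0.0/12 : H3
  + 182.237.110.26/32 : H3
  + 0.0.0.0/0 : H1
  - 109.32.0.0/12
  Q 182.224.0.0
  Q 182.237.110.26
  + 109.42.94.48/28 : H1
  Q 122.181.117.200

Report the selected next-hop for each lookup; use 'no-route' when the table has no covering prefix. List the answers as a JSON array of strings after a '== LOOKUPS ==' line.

Trace:
  add 0.0.0.0/0 -> H0 at depth 0
  add 109.42.92.0/22 -> H2 at depth 22
  - 109.42.92.0/22 clear@22
  add 182.237.96.0/20 -> H1 at depth 20
  lookup 182.237.96.41: bits 10110110111011010110 walk d0:H0→d1:-→d2:-→d3:-→d4:-→d5:-→d6:-→d7:-→d8:-→d9:-→d10:-→d11:-→d12:-→d13:-→d14:-→d15:-→d16:-→d17:-→d18:-→d19:-→d20:H1 -> H1
  - 182.237.96.0/20 clear@20
  add 182.224.0.0/12 -> H3 at depth 12
  add 109.32.0.0/12 -> H3 at depth 12
  add 182.237.110.26/32 -> H3 at depth 32
  add 0.0.0.0/0 -> H1 at depth 0
  - 109.32.0.0/12 clear@12
  lookup 182.224.0.0: bits 101101101110 walk d0:H1→d1:-→d2:-→d3:-→d4:-→d5:-→d6:-→d7:-→d8:-→d9:-→d10:-→d11:-→d12:H3 -> H3
  lookup 182.237.110.26: bits 10110110111011010110111000011010 walk d0:H1→d1:-→d2:-→d3:-→d4:-→d5:-→d6:-→d7:-→d8:-→d9:-→d10:-→d11:-→d12:H3→d13:-→d14:-→d15:-→d16:-→d17:-→d18:-→d19:-→d20:-→d21:-→d22:-→d23:-→d24:-→d25:-→d26:-→d27:-→d28:-→d29:-→d30:-→d31:-→d32:H3 -> H3
  add 109.42.94.48/28 -> H1 at depth 28
  lookup 122.181.117.200: bits 011 walk d0:H1→d1:-→d2:-→d3:- -> H1

== LOOKUPS ==
["H1","H3","H3","H1"]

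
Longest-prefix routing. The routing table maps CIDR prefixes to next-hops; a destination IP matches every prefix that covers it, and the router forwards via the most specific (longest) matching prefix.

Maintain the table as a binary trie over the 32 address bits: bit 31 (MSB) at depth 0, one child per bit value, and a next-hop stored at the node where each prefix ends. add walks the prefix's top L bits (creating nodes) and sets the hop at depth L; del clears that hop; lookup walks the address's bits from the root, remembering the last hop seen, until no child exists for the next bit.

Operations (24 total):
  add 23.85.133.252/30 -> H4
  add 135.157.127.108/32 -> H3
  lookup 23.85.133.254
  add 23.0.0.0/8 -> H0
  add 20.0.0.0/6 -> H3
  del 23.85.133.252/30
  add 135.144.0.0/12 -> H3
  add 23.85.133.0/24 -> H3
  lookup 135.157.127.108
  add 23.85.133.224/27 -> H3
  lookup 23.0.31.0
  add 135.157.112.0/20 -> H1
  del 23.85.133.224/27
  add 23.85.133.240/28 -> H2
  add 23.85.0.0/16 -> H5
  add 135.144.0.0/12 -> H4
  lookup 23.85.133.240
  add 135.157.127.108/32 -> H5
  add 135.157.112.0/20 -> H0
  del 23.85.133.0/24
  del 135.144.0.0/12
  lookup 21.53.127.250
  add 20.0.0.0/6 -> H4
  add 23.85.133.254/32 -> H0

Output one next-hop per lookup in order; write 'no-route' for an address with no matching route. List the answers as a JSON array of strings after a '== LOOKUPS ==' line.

Process each operation:
  add 23.85.133.252/30 -> H4 at depth 30
  add 135.157.127.108/32 -> H3 at depth 32
  lookup 23.85.133.254: bits 000101110101010110000101111111 walk d0:-→d1:-→d2:-→d3:-→d4:-→d5:-→d6:-→d7:-→d8:-→d9:-→d10:-→d11:-→d12:-→d13:-→d14:-→d15:-→d16:-→d17:-→d18:-→d19:-→d20:-→d21:-→d22:-→d23:-→d24:-→d25:-→d26:-→d27:-→d28:-→d29:-→d30:H4 -> H4
  add 23.0.0.0/8 -> H0 at depth 8
  add 20.0.0.0/6 -> H3 at depth 6
  del 23.85.133.252/30 (clear depth 30)
  add 135.144.0.0/12 -> H3 at depth 12
  add 23.85.133.0/24 -> H3 at depth 24
  lookup 135.157.127.108: bits 10000111100111010111111101101100 walk d0:-→d1:-→d2:-→d3:-→d4:-→d5:-→d6:-→d7:-→d8:-→d9:-→d10:-→d11:-→d12:H3→d13:-→d14:-→d15:-→d16:-→d17:-→d18:-→d19:-→d20:-→d21:-→d22:-→d23:-→d24:-→d25:-→d26:-→d27:-→d28:-→d29:-→d30:-→d31:-→d32:H3 -> H3
  add 23.85.133.224/27 -> H3 at depth 27
  lookup 23.0.31.0: bits 000101110 walk d0:-→d1:-→d2:-→d3:-→d4:-→d5:-→d6:H3→d7:-→d8:H0→d9:- -> H0
  add 135.157.112.0/20 -> H1 at depth 20
  del 23.85.133.224/27 (clear depth 27)
  add 23.85.133.240/28 -> H2 at depth 28
  add 23.85.0.0/16 -> H5 at depth 16
  add 135.144.0.0/12 -> H4 at depth 12
  lookup 23.85.133.240: bits 0001011101010101100001011111 walk d0:-→d1:-→d2:-→d3:-→d4:-→d5:-→d6:H3→d7:-→d8:H0→d9:-→d10:-→d11:-→d12:-→d13:-→d14:-→d15:-→d16:H5→d17:-→d18:-→d19:-→d20:-→d21:-→d22:-→d23:-→d24:H3→d25:-→d26:-→d27:-→d28:H2 -> H2
  add 135.157.127.108/32 -> H5 at depth 32
  add 135.157.112.0/20 -> H0 at depth 20
  del 23.85.133.0/24 (clear depth 24)
  del 135.144.0.0/12 (clear depth 12)
  lookup 21.53.127.250: bits 000101 walk d0:-→d1:-→d2:-→d3:-→d4:-→d5:-→d6:H3 -> H3
  add 20.0.0.0/6 -> H4 at depth 6
  add 23.85.133.254/32 -> H0 at depth 32

== LOOKUPS ==
["H4","H3","H0","H2","H3"]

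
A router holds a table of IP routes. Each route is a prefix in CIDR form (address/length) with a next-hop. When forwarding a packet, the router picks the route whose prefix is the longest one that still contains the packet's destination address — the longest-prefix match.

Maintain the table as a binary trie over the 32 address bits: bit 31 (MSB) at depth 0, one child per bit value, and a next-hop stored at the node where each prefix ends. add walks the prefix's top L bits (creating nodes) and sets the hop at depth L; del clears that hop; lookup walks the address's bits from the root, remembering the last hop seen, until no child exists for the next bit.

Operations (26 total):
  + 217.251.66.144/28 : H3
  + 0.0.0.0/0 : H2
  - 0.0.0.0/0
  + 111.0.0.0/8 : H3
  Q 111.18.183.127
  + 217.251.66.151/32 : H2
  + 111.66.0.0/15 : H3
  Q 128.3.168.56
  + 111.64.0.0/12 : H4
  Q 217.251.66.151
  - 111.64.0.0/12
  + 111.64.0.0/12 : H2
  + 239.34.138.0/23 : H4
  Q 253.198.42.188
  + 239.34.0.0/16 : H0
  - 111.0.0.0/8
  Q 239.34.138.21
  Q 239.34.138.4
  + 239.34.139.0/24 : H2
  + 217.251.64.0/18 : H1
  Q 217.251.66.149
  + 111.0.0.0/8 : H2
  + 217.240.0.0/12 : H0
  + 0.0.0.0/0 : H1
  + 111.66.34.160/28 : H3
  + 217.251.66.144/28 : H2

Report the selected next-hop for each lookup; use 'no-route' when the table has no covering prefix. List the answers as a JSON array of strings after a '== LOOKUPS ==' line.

Process each operation:
  + 217.251.66.144/28 (H3) depth=28
  + 0.0.0.0/0 (H2) depth=0
  - 0.0.0.0/0 clear@0
  + 111.0.0.0/8 (H3) depth=8
  lookup 111.18.183.127: bits 01101111 walk d0:-→d1:-→d2:-→d3:-→d4:-→d5:-→d6:-→d7:-→d8:H3 -> H3
  + 217.251.66.151/32 (H2) depth=32
  + 111.66.0.0/15 (H3) depth=15
  lookup 128.3.168.56: bits 1 walk d0:-→d1:- -> no-route
  + 111.64.0.0/12 (H4) depth=12
  lookup 217.251.66.151: bits 11011001111110110100001010010111 walk d0:-→d1:-→d2:-→d3:-→d4:-→d5:-→d6:-→d7:-→d8:-→d9:-→d10:-→d11:-→d12:-→d13:-→d14:-→d15:-→d16:-→d17:-→d18:-→d19:-→d20:-→d21:-→d22:-→d23:-→d24:-→d25:-→d26:-→d27:-→d28:H3→d29:-→d30:-→d31:-→d32:H2 -> H2
  - 111.64.0.0/12 clear@12
  + 111.64.0.0/12 (H2) depth=12
  + 239.34.138.0/23 (H4) depth=23
  lookup 253.198.42.188: bits 111 walk d0:-→d1:-→d2:-→d3:- -> no-route
  + 239.34.0.0/16 (H0) depth=16
  - 111.0.0.0/8 clear@8
  lookup 239.34.138.21: bits 11101111001000101000101 walk d0:-→d1:-→d2:-→d3:-→d4:-→d5:-→d6:-→d7:-→d8:-→d9:-→d10:-→d11:-→d12:-→d13:-→d14:-→d15:-→d16:H0→d17:-→d18:-→d19:-→d20:-→d21:-→d22:-→d23:H4 -> H4
  lookup 239.34.138.4: bits 11101111001000101000101 walk d0:-→d1:-→d2:-→d3:-→d4:-→d5:-→d6:-→d7:-→d8:-→d9:-→d10:-→d11:-→d12:-→d13:-→d14:-→d15:-→d16:H0→d17:-→d18:-→d19:-→d20:-→d21:-→d22:-→d23:H4 -> H4
  + 239.34.139.0/24 (H2) depth=24
  + 217.251.64.0/18 (H1) depth=18
  lookup 217.251.66.149: bits 110110011111101101000010100101 walk d0:-→d1:-→d2:-→d3:-→d4:-→d5:-→d6:-→d7:-→d8:-→d9:-→d10:-→d11:-→d12:-→d13:-→d14:-→d15:-→d16:-→d17:-→d18:H1→d19:-→d20:-→d21:-→d22:-→d23:-→d24:-→d25:-→d26:-→d27:-→d28:H3→d29:-→d30:- -> H3
  + 111.0.0.0/8 (H2) depth=8
  + 217.240.0.0/12 (H0) depth=12
  + 0.0.0.0/0 (H1) depth=0
  + 111.66.34.160/28 (H3) depth=28
  + 217.251.66.144/28 (H2) depth=28

== LOOKUPS ==
["H3","no-route","H2","no-route","H4","H4","H3"]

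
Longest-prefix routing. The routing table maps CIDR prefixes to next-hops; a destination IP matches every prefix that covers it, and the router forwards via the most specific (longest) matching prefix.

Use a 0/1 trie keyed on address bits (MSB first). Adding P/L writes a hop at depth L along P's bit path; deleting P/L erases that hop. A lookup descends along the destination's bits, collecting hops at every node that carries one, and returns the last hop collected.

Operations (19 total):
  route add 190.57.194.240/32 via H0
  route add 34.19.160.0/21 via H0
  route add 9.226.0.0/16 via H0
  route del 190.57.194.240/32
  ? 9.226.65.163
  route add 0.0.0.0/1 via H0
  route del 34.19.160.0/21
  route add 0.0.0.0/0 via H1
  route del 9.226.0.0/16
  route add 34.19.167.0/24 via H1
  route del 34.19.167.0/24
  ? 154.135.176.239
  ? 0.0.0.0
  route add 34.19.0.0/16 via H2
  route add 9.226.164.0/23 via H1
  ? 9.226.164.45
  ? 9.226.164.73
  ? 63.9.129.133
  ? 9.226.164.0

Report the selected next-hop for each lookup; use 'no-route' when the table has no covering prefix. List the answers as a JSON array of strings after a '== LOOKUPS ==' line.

Trace:
  add 190.57.194.240/32 -> H0 at depth 32
  add 34.19.160.0/21 -> H0 at depth 21
  add 9.226.0.0/16 -> H0 at depth 16
  - 190.57.194.240/32 clear@32
  Q 9.226.65.163: descend 0000100111100010 ; hops seen [H0] ; pick H0
  add 0.0.0.0/1 -> H0 at depth 1
  - 34.19.160.0/21 clear@21
  add 0.0.0.0/0 -> H1 at depth 0
  - 9.226.0.0/16 clear@16
  add 34.19.167.0/24 -> H1 at depth 24
  - 34.19.167.0/24 clear@24
  Q 154.135.176.239: descend 10 ; hops seen [H1] ; pick H1
  Q 0.0.0.0: descend 0000 ; hops seen [H1,H0] ; pick H0
  add 34.19.0.0/16 -> H2 at depth 16
  add 9.226.164.0/23 -> H1 at depth 23
  Q 9.226.164.45: descend 00001001111000101010010 ; hops seen [H1,H0,H1] ; pick H1
  Q 9.226.164.73: descend 00001001111000101010010 ; hops seen [H1,H0,H1] ; pick H1
  Q 63.9.129.133: descend 001 ; hops seen [H1,H0] ; pick H0
  Q 9.226.164.0: descend 00001001111000101010010 ; hops seen [H1,H0,H1] ; pick H1

== LOOKUPS ==
["H0","H1","H0","H1","H1","H0","H1"]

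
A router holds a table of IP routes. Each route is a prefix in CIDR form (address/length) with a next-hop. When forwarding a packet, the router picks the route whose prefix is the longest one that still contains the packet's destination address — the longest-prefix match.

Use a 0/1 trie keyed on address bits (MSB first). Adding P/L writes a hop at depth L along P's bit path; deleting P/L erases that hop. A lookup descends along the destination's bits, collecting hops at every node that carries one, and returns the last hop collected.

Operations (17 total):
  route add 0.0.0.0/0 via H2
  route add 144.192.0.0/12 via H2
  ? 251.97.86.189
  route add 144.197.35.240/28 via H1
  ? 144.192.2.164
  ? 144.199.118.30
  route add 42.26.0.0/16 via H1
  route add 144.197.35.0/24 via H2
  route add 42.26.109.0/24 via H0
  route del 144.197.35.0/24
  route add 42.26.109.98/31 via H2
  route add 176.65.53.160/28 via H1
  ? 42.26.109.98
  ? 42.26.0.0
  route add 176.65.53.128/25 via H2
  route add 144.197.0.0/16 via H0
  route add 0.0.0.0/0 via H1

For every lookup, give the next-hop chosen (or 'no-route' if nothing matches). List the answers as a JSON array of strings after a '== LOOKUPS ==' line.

Trace:
  add 0.0.0.0/0 -> H2 at depth 0
  add 144.192.0.0/12 -> H2 at depth 12
  lookup 251.97.86.189: bits 1 walk d0:H2→d1:- -> H2
  add 144.197.35.240/28 -> H1 at depth 28
  lookup 144.192.2.164: bits 1001000011000 walk d0:H2→d1:-→d2:-→d3:-→d4:-→d5:-→d6:-→d7:-→d8:-→d9:-→d10:-→d11:-→d12:H2→d13:- -> H2
  lookup 144.199.118.30: bits 10010000110001 walk d0:H2→d1:-→d2:-→d3:-→d4:-→d5:-→d6:-→d7:-→d8:-→d9:-→d10:-→d11:-→d12:H2→d13:-→d14:- -> H2
  add 42.26.0.0/16 -> H1 at depth 16
  add 144.197.35.0/24 -> H2 at depth 24
  add 42.26.109.0/24 -> H0 at depth 24
  del 144.197.35.0/24 (clear depth 24)
  add 42.26.109.98/31 -> H2 at depth 31
  add 176.65.53.160/28 -> H1 at depth 28
  lookup 42.26.109.98: bits 0010101000011010011011010110001 walk d0:H2→d1:-→d2:-→d3:-→d4:-→d5:-→d6:-→d7:-→d8:-→d9:-→d10:-→d11:-→d12:-→d13:-→d14:-→d15:-→d16:H1→d17:-→d18:-→d19:-→d20:-→d21:-→d22:-→d23:-→d24:H0→d25:-→d26:-→d27:-→d28:-→d29:-→d30:-→d31:H2 -> H2
  lookup 42.26.0.0: bits 00101010000110100 walk d0:H2→d1:-→d2:-→d3:-→d4:-→d5:-→d6:-→d7:-→d8:-→d9:-→d10:-→d11:-→d12:-→d13:-→d14:-→d15:-→d16:H1→d17:- -> H1
  add 176.65.53.128/25 -> H2 at depth 25
  add 144.197.0.0/16 -> H0 at depth 16
  add 0.0.0.0/0 -> H1 at depth 0

== LOOKUPS ==
["H2","H2","H2","H2","H1"]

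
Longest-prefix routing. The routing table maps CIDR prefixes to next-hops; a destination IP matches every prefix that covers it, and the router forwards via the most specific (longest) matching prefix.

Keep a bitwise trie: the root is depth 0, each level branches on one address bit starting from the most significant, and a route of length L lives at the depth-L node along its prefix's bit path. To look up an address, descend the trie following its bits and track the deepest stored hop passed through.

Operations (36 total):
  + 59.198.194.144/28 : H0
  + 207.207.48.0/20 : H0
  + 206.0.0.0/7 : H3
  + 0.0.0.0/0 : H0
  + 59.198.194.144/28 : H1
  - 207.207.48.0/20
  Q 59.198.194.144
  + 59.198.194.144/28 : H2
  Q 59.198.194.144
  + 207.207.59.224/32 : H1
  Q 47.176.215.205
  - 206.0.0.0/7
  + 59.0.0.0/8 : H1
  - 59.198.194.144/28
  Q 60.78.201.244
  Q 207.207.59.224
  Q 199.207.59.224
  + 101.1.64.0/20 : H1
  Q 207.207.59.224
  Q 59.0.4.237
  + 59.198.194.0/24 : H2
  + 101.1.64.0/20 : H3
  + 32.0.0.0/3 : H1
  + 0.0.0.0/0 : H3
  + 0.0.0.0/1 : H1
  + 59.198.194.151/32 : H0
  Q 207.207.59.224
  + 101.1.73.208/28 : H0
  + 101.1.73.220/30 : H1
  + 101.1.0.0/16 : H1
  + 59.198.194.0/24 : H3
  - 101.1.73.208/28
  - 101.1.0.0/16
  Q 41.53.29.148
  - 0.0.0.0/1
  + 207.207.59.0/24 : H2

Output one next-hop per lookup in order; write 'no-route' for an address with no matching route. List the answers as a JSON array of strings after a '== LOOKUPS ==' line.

Process each operation:
  add 59.198.194.144/28 -> H0 at depth 28
  add 207.207.48.0/20 -> H0 at depth 20
  add 206.0.0.0/7 -> H3 at depth 7
  add 0.0.0.0/0 -> H0 at depth 0
  add 59.198.194.144/28 -> H1 at depth 28
  del 207.207.48.0/20 (clear depth 20)
  ? 59.198.194.144  path d0:H0→d1:-→d2:-→d3:-→d4:-→d5:-→d6:-→d7:-→d8:-→d9:-→d10:-→d11:-→d12:-→d13:-→d14:-→d15:-→d16:-→d17:-→d18:-→d19:-→d20:-→d21:-→d22:-→d23:-→d24:-→d25:-→d26:-→d27:-→d28:H1  best=H1
  add 59.198.194.144/28 -> H2 at depth 28
  ? 59.198.194.144  path d0:H0→d1:-→d2:-→d3:-→d4:-→d5:-→d6:-→d7:-→d8:-→d9:-→d10:-→d11:-→d12:-→d13:-→d14:-→d15:-→d16:-→d17:-→d18:-→d19:-→d20:-→d21:-→d22:-→d23:-→d24:-→d25:-→d26:-→d27:-→d28:H2  best=H2
  add 207.207.59.224/32 -> H1 at depth 32
  ? 47.176.215.205  path d0:H0→d1:-→d2:-→d3:-  best=H0
  del 206.0.0.0/7 (clear depth 7)
  add 59.0.0.0/8 -> H1 at depth 8
  del 59.198.194.144/28 (clear depth 28)
  ? 60.78.201.244  path d0:H0→d1:-→d2:-→d3:-→d4:-→d5:-  best=H0
  ? 207.207.59.224  path d0:H0→d1:-→d2:-→d3:-→d4:-→d5:-→d6:-→d7:-→d8:-→d9:-→d10:-→d11:-→d12:-→d13:-→d14:-→d15:-→d16:-→d17:-→d18:-→d19:-→d20:-→d21:-→d22:-→d23:-→d24:-→d25:-→d26:-→d27:-→d28:-→d29:-→d30:-→d31:-→d32:H1  best=H1
  ? 199.207.59.224  path d0:H0→d1:-→d2:-→d3:-→d4:-  best=H0
  add 101.1.64.0/20 -> H1 at depth 20
  ? 207.207.59.224  path d0:H0→d1:-→d2:-→d3:-→d4:-→d5:-→d6:-→d7:-→d8:-→d9:-→d10:-→d11:-→d12:-→d13:-→d14:-→d15:-→d16:-→d17:-→d18:-→d19:-→d20:-→d21:-→d22:-→d23:-→d24:-→d25:-→d26:-→d27:-→d28:-→d29:-→d30:-→d31:-→d32:H1  best=H1
  ? 59.0.4.237  path d0:H0→d1:-→d2:-→d3:-→d4:-→d5:-→d6:-→d7:-→d8:H1  best=H1
  add 59.198.194.0/24 -> H2 at depth 24
  add 101.1.64.0/20 -> H3 at depth 20
  add 32.0.0.0/3 -> H1 at depth 3
  add 0.0.0.0/0 -> H3 at depth 0
  add 0.0.0.0/1 -> H1 at depth 1
  add 59.198.194.151/32 -> H0 at depth 32
  ? 207.207.59.224  path d0:H3→d1:-→d2:-→d3:-→d4:-→d5:-→d6:-→d7:-→d8:-→d9:-→d10:-→d11:-→d12:-→d13:-→d14:-→d15:-→d16:-→d17:-→d18:-→d19:-→d20:-→d21:-→d22:-→d23:-→d24:-→d25:-→d26:-→d27:-→d28:-→d29:-→d30:-→d31:-→d32:H1  best=H1
  add 101.1.73.208/28 -> H0 at depth 28
  add 101.1.73.220/30 -> H1 at depth 30
  add 101.1.0.0/16 -> H1 at depth 16
  add 59.198.194.0/24 -> H3 at depth 24
  del 101.1.73.208/28 (clear depth 28)
  del 101.1.0.0/16 (clear depth 16)
  ? 41.53.29.148  path d0:H3→d1:H1→d2:-→d3:H1  best=H1
  del 0.0.0.0/1 (clear depth 1)
  add 207.207.59.0/24 -> H2 at depth 24

== LOOKUPS ==
["H1","H2","H0","H0","H1","H0","H1","H1","H1","H1"]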